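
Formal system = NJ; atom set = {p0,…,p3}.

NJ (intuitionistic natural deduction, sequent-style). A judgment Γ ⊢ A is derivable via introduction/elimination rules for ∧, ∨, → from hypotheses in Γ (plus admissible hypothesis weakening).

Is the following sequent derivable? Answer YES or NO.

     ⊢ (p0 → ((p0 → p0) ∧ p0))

Proof tree:
[→I]  ⊢ (p0 → ((p0 → p0) ∧ p0))
  [∧I] p0 ⊢ ((p0 → p0) ∧ p0)
    [→I]  ⊢ (p0 → p0)
      [Ax] p0 ⊢ p0
    [Ax] p0 ⊢ p0

Result: YES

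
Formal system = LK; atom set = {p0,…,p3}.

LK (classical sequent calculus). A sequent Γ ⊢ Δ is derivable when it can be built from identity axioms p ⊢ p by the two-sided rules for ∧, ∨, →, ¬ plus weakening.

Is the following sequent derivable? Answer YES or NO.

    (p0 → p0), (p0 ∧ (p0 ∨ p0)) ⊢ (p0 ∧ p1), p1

Enumerate valuations to refute Γ ⊢ Δ:
  v=0000: Γ:[(p0 → p0)=T, (p0 ∧ (p0 ∨ p0))=F] Δ:[(p0 ∧ p1)=F, p1=F] refutes=False
  v=0001: Γ:[(p0 → p0)=T, (p0 ∧ (p0 ∨ p0))=F] Δ:[(p0 ∧ p1)=F, p1=F] refutes=False
  v=0010: Γ:[(p0 → p0)=T, (p0 ∧ (p0 ∨ p0))=F] Δ:[(p0 ∧ p1)=F, p1=F] refutes=False
  v=0011: Γ:[(p0 → p0)=T, (p0 ∧ (p0 ∨ p0))=F] Δ:[(p0 ∧ p1)=F, p1=F] refutes=False
  v=0100: Γ:[(p0 → p0)=T, (p0 ∧ (p0 ∨ p0))=F] Δ:[(p0 ∧ p1)=F, p1=T] refutes=False
  v=0101: Γ:[(p0 → p0)=T, (p0 ∧ (p0 ∨ p0))=F] Δ:[(p0 ∧ p1)=F, p1=T] refutes=False
  v=0110: Γ:[(p0 → p0)=T, (p0 ∧ (p0 ∨ p0))=F] Δ:[(p0 ∧ p1)=F, p1=T] refutes=False
  v=0111: Γ:[(p0 → p0)=T, (p0 ∧ (p0 ∨ p0))=F] Δ:[(p0 ∧ p1)=F, p1=T] refutes=False
  v=1000: Γ:[(p0 → p0)=T, (p0 ∧ (p0 ∨ p0))=T] Δ:[(p0 ∧ p1)=F, p1=F] refutes=True  ← countermodel

Result: NO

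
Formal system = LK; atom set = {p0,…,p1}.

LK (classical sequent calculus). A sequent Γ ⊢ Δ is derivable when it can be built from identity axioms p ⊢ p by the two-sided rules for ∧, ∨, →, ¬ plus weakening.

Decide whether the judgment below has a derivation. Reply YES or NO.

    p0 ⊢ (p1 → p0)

Proof tree:
[→R] p0 ⊢ (p1 → p0)
  [WL] p0, p1 ⊢ p0
    [Ax] p0 ⊢ p0

Result: YES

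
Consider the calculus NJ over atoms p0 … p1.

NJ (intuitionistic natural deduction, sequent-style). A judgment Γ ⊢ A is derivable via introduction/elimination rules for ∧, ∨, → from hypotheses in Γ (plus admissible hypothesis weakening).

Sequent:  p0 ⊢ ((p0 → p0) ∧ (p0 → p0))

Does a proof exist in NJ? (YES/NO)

Derivation trace:
[∧I] p0 ⊢ ((p0 → p0) ∧ (p0 → p0))
  [→I]  ⊢ (p0 → p0)
    [Ax] p0 ⊢ p0
  [Wk] p0 ⊢ (p0 → p0)
    [→I]  ⊢ (p0 → p0)
      [Ax] p0 ⊢ p0

Result: YES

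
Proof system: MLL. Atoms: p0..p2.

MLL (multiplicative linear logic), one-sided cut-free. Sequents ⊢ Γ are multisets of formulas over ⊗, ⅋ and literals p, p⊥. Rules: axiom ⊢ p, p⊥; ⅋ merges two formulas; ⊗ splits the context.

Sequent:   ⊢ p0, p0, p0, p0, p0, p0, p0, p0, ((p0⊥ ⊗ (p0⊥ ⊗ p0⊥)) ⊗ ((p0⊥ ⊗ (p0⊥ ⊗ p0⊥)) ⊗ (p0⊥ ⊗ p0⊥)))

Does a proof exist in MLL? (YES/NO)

Derivation trace:
[⊗]  ⊢ p0, p0, p0, p0, p0, p0, p0, p0, ((p0⊥ ⊗ (p0⊥ ⊗ p0⊥)) ⊗ ((p0⊥ ⊗ (p0⊥ ⊗ p0⊥)) ⊗ (p0⊥ ⊗ p0⊥)))
  [⊗]  ⊢ p0, p0, p0, (p0⊥ ⊗ (p0⊥ ⊗ p0⊥))
    [Ax]  ⊢ p0, p0⊥
    [⊗]  ⊢ p0, p0, (p0⊥ ⊗ p0⊥)
      [Ax]  ⊢ p0, p0⊥
      [Ax]  ⊢ p0, p0⊥
  [⊗]  ⊢ p0, p0, p0, p0, p0, ((p0⊥ ⊗ (p0⊥ ⊗ p0⊥)) ⊗ (p0⊥ ⊗ p0⊥))
    [⊗]  ⊢ p0, p0, p0, (p0⊥ ⊗ (p0⊥ ⊗ p0⊥))
      [Ax]  ⊢ p0, p0⊥
      [⊗]  ⊢ p0, p0, (p0⊥ ⊗ p0⊥)
        [Ax]  ⊢ p0, p0⊥
        [Ax]  ⊢ p0, p0⊥
    [⊗]  ⊢ p0, p0, (p0⊥ ⊗ p0⊥)
      [Ax]  ⊢ p0, p0⊥
      [Ax]  ⊢ p0, p0⊥

Result: YES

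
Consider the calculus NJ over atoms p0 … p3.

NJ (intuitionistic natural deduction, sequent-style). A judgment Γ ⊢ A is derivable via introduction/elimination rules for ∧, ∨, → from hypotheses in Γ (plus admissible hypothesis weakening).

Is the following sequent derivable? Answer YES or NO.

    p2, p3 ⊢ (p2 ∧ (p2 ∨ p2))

Derivation (root first):
[∧I] p2, p3 ⊢ (p2 ∧ (p2 ∨ p2))
  [Ax] p2 ⊢ p2
  [Wk] p2, p3 ⊢ (p2 ∨ p2)
    [∨I₂] p2 ⊢ (p2 ∨ p2)
      [Ax] p2 ⊢ p2

Result: YES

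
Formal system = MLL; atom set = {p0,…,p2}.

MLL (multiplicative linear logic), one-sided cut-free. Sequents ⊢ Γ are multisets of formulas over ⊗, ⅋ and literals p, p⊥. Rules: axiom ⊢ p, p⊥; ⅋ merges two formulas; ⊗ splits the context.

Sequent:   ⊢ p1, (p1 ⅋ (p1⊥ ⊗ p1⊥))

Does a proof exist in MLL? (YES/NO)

Derivation trace:
[⅋]  ⊢ p1, (p1 ⅋ (p1⊥ ⊗ p1⊥))
  [⊗]  ⊢ p1, p1, (p1⊥ ⊗ p1⊥)
    [Ax]  ⊢ p1, p1⊥
    [Ax]  ⊢ p1, p1⊥

Result: YES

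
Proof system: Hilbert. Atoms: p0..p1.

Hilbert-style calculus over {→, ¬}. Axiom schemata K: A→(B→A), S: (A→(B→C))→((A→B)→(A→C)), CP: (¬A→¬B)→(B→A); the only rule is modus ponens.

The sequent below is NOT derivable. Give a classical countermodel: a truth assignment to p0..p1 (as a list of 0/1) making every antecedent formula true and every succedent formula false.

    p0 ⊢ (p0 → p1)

Truth-table refutation:
  v=00: Γ:[p0=F] Δ:[(p0 → p1)=T] refutes=False
  v=01: Γ:[p0=F] Δ:[(p0 → p1)=T] refutes=False
  v=10: Γ:[p0=T] Δ:[(p0 → p1)=F] refutes=True  ← countermodel

Result: [1, 0]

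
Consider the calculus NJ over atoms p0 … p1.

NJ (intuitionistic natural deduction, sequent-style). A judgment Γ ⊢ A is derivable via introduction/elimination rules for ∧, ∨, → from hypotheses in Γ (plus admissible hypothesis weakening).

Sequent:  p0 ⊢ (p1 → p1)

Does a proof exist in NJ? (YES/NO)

Derivation (root first):
[→I] p0 ⊢ (p1 → p1)
  [Wk] p1, p0 ⊢ p1
    [Ax] p1 ⊢ p1

Result: YES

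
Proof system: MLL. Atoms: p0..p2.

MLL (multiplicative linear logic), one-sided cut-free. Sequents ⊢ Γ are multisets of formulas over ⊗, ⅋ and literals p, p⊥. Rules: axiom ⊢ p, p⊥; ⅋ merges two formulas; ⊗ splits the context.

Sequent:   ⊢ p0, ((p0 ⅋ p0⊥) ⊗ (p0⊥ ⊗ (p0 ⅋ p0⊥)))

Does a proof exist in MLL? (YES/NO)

Derivation (root first):
[⊗]  ⊢ p0, ((p0 ⅋ p0⊥) ⊗ (p0⊥ ⊗ (p0 ⅋ p0⊥)))
  [⅋]  ⊢ (p0 ⅋ p0⊥)
    [Ax]  ⊢ p0, p0⊥
  [⊗]  ⊢ p0, (p0⊥ ⊗ (p0 ⅋ p0⊥))
    [Ax]  ⊢ p0, p0⊥
    [⅋]  ⊢ (p0 ⅋ p0⊥)
      [Ax]  ⊢ p0, p0⊥

Result: YES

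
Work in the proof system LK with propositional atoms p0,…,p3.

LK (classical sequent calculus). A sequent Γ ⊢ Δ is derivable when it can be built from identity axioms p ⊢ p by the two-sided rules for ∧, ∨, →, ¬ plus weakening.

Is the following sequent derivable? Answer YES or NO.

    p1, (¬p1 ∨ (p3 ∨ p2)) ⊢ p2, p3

Proof tree:
[∨L] p1, (¬p1 ∨ (p3 ∨ p2)) ⊢ p2, p3
  [¬L] p1, ¬p1 ⊢ 
    [Ax] p1 ⊢ p1
  [∨L] (p3 ∨ p2) ⊢ p2, p3
    [Ax] p3 ⊢ p3
    [Ax] p2 ⊢ p2

Result: YES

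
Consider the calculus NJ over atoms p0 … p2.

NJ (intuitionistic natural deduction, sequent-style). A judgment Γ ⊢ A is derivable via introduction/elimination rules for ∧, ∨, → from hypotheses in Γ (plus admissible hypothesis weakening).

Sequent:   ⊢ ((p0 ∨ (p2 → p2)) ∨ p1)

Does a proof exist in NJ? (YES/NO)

Derivation (root first):
[∨I₁]  ⊢ ((p0 ∨ (p2 → p2)) ∨ p1)
  [∨I₂]  ⊢ (p0 ∨ (p2 → p2))
    [→I]  ⊢ (p2 → p2)
      [Ax] p2 ⊢ p2

Result: YES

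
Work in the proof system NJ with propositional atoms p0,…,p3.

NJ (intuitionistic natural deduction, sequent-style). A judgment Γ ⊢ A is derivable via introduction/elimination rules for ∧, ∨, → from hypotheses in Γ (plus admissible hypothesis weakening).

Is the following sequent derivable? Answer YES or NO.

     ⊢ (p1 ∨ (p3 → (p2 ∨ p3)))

Proof tree:
[∨I₂]  ⊢ (p1 ∨ (p3 → (p2 ∨ p3)))
  [→I]  ⊢ (p3 → (p2 ∨ p3))
    [∨I₂] p3 ⊢ (p2 ∨ p3)
      [Ax] p3 ⊢ p3

Result: YES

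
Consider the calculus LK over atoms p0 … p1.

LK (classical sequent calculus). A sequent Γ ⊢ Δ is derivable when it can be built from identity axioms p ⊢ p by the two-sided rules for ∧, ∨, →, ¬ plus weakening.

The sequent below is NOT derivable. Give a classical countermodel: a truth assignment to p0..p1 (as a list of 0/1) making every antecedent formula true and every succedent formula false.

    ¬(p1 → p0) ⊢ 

Enumerate valuations to refute Γ ⊢ Δ:
  v=00: Γ:[¬(p1 → p0)=F] Δ:[] refutes=False
  v=01: Γ:[¬(p1 → p0)=T] Δ:[] refutes=True  ← countermodel

Result: [0, 1]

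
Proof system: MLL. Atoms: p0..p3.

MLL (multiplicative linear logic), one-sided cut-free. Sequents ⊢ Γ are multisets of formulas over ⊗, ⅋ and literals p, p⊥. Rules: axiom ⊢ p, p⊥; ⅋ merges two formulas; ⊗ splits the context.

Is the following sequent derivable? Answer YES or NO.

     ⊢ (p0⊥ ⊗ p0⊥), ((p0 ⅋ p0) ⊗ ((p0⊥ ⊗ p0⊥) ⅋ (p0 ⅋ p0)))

Proof tree:
[⊗]  ⊢ (p0⊥ ⊗ p0⊥), ((p0 ⅋ p0) ⊗ ((p0⊥ ⊗ p0⊥) ⅋ (p0 ⅋ p0)))
  [⅋]  ⊢ (p0⊥ ⊗ p0⊥), (p0 ⅋ p0)
    [⊗]  ⊢ p0, p0, (p0⊥ ⊗ p0⊥)
      [Ax]  ⊢ p0, p0⊥
      [Ax]  ⊢ p0, p0⊥
  [⅋]  ⊢ ((p0⊥ ⊗ p0⊥) ⅋ (p0 ⅋ p0))
    [⅋]  ⊢ (p0⊥ ⊗ p0⊥), (p0 ⅋ p0)
      [⊗]  ⊢ p0, p0, (p0⊥ ⊗ p0⊥)
        [Ax]  ⊢ p0, p0⊥
        [Ax]  ⊢ p0, p0⊥

Result: YES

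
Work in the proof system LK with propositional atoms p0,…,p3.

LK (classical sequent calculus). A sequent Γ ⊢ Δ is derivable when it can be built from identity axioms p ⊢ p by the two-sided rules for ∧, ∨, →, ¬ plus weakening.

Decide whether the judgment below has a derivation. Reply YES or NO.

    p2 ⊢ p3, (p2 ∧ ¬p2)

Truth-table refutation:
  v=0000: Γ:[p2=F] Δ:[p3=F, (p2 ∧ ¬p2)=F] refutes=False
  v=0001: Γ:[p2=F] Δ:[p3=T, (p2 ∧ ¬p2)=F] refutes=False
  v=0010: Γ:[p2=T] Δ:[p3=F, (p2 ∧ ¬p2)=F] refutes=True  ← countermodel

Result: NO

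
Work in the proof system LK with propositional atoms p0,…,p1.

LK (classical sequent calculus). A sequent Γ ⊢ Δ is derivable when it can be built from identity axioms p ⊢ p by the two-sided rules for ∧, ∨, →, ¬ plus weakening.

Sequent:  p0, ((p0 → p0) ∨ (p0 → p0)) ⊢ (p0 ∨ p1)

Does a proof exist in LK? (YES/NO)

Derivation trace:
[∨R] p0, ((p0 → p0) ∨ (p0 → p0)) ⊢ (p0 ∨ p1)
  [∨L] p0, ((p0 → p0) ∨ (p0 → p0)) ⊢ p1, p0
    [→L] p0, (p0 → p0) ⊢ p1, p0
      [Ax] p0 ⊢ p0
      [WR] p0 ⊢ p0, p1
        [Ax] p0 ⊢ p0
    [→L] p0, (p0 → p0) ⊢ p1, p0
      [Ax] p0 ⊢ p0
      [WR] p0 ⊢ p0, p1
        [Ax] p0 ⊢ p0

Result: YES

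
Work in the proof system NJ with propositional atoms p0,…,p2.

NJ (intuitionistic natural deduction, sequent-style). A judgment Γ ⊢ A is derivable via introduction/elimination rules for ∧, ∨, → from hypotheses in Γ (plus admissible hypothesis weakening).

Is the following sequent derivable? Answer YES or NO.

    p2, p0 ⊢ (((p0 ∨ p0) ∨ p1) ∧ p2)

Proof tree:
[∧I] p2, p0 ⊢ (((p0 ∨ p0) ∨ p1) ∧ p2)
  [∨I₁] p0 ⊢ ((p0 ∨ p0) ∨ p1)
    [∨I₁] p0 ⊢ (p0 ∨ p0)
      [Ax] p0 ⊢ p0
  [Ax] p2 ⊢ p2

Result: YES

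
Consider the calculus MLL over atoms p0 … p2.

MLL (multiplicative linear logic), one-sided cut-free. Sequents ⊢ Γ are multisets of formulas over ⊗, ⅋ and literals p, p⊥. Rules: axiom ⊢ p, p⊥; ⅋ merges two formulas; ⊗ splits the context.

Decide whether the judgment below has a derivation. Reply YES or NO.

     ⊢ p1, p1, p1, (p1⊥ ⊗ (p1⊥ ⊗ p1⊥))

Derivation trace:
[⊗]  ⊢ p1, p1, p1, (p1⊥ ⊗ (p1⊥ ⊗ p1⊥))
  [Ax]  ⊢ p1, p1⊥
  [⊗]  ⊢ p1, p1, (p1⊥ ⊗ p1⊥)
    [Ax]  ⊢ p1, p1⊥
    [Ax]  ⊢ p1, p1⊥

Result: YES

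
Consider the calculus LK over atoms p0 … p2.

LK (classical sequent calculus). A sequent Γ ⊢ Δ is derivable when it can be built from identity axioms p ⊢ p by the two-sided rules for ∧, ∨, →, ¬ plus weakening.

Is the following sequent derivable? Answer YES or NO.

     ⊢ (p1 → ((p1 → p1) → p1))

Proof tree:
[→R]  ⊢ (p1 → ((p1 → p1) → p1))
  [→R] p1 ⊢ ((p1 → p1) → p1)
    [→L] p1, (p1 → p1) ⊢ p1
      [Ax] p1 ⊢ p1
      [Ax] p1 ⊢ p1

Result: YES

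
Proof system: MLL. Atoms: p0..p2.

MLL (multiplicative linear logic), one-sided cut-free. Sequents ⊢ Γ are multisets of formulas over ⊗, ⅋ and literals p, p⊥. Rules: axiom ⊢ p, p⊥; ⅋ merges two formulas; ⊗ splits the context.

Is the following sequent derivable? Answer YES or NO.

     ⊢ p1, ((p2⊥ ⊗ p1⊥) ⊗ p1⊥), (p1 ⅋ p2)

Derivation (root first):
[⅋]  ⊢ p1, ((p2⊥ ⊗ p1⊥) ⊗ p1⊥), (p1 ⅋ p2)
  [⊗]  ⊢ p2, p1, p1, ((p2⊥ ⊗ p1⊥) ⊗ p1⊥)
    [⊗]  ⊢ p2, p1, (p2⊥ ⊗ p1⊥)
      [Ax]  ⊢ p2, p2⊥
      [Ax]  ⊢ p1, p1⊥
    [Ax]  ⊢ p1, p1⊥

Result: YES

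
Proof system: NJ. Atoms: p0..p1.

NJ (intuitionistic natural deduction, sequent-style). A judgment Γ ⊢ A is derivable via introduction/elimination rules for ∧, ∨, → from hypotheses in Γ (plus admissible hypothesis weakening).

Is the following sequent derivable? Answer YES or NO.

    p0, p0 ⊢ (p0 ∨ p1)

Derivation trace:
[Wk] p0, p0 ⊢ (p0 ∨ p1)
  [∨I₁] p0 ⊢ (p0 ∨ p1)
    [Ax] p0 ⊢ p0

Result: YES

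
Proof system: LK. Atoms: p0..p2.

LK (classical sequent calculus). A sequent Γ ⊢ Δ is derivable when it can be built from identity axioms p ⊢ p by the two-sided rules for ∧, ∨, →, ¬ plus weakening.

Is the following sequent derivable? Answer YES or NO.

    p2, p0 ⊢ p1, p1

Enumerate valuations to refute Γ ⊢ Δ:
  v=000: Γ:[p2=F, p0=F] Δ:[p1=F, p1=F] refutes=False
  v=001: Γ:[p2=T, p0=F] Δ:[p1=F, p1=F] refutes=False
  v=010: Γ:[p2=F, p0=F] Δ:[p1=T, p1=T] refutes=False
  v=011: Γ:[p2=T, p0=F] Δ:[p1=T, p1=T] refutes=False
  v=100: Γ:[p2=F, p0=T] Δ:[p1=F, p1=F] refutes=False
  v=101: Γ:[p2=T, p0=T] Δ:[p1=F, p1=F] refutes=True  ← countermodel

Result: NO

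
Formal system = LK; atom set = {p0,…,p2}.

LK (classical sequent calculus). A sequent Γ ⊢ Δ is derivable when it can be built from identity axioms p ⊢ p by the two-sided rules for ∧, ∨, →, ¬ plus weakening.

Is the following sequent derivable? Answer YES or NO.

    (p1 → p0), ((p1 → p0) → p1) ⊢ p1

Proof tree:
[→L] (p1 → p0), ((p1 → p0) → p1) ⊢ p1
  [→R] (p1 → p0) ⊢ (p1 → p0)
    [→L] p1, (p1 → p0) ⊢ p0
      [Ax] p1 ⊢ p1
      [Ax] p0 ⊢ p0
  [Ax] p1 ⊢ p1

Result: YES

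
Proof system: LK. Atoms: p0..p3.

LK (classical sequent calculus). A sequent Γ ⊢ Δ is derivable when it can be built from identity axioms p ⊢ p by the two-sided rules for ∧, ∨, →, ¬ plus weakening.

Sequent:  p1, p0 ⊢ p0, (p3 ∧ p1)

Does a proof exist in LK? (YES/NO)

Proof tree:
[∧R] p1, p0 ⊢ p0, (p3 ∧ p1)
  [WR] p0 ⊢ p0, p3
    [Ax] p0 ⊢ p0
  [Ax] p1 ⊢ p1

Result: YES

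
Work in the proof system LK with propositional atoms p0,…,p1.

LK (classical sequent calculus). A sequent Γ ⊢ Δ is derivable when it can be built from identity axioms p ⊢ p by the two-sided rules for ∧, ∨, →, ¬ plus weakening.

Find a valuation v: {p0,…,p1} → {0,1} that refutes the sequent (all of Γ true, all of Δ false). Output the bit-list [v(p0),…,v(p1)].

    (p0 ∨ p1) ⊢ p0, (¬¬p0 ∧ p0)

Truth-table refutation:
  v=00: Γ:[(p0 ∨ p1)=F] Δ:[p0=F, (¬¬p0 ∧ p0)=F] refutes=False
  v=01: Γ:[(p0 ∨ p1)=T] Δ:[p0=F, (¬¬p0 ∧ p0)=F] refutes=True  ← countermodel

Result: [0, 1]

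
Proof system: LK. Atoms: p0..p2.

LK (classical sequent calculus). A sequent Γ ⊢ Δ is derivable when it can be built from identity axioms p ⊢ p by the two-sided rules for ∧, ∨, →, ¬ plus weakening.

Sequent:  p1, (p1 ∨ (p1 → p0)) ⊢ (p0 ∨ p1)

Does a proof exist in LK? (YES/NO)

Proof tree:
[∨R] p1, (p1 ∨ (p1 → p0)) ⊢ (p0 ∨ p1)
  [∨L] p1, (p1 ∨ (p1 → p0)) ⊢ p1, p0
    [Ax] p1 ⊢ p1
    [→L] p1, (p1 → p0) ⊢ p0
      [Ax] p1 ⊢ p1
      [Ax] p0 ⊢ p0

Result: YES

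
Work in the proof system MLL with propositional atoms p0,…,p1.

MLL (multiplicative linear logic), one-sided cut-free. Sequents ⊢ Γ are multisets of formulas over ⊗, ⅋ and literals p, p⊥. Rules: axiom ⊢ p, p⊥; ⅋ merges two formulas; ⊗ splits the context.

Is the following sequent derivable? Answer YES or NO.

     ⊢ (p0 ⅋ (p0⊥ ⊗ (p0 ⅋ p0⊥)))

Derivation (root first):
[⅋]  ⊢ (p0 ⅋ (p0⊥ ⊗ (p0 ⅋ p0⊥)))
  [⊗]  ⊢ p0, (p0⊥ ⊗ (p0 ⅋ p0⊥))
    [Ax]  ⊢ p0, p0⊥
    [⅋]  ⊢ (p0 ⅋ p0⊥)
      [Ax]  ⊢ p0, p0⊥

Result: YES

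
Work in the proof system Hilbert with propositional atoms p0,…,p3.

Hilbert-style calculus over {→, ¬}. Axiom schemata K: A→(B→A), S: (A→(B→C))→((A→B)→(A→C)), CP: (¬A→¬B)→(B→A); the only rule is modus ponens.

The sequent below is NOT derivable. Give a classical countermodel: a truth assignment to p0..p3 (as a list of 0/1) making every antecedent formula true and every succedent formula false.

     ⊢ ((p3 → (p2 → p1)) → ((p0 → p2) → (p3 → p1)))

Enumerate valuations to refute Γ ⊢ Δ:
  v=0000: Γ:[] Δ:[((p3 → (p2 → p1)) → ((p0 → p2) → (p3 → p1)))=T] refutes=False
  v=0001: Γ:[] Δ:[((p3 → (p2 → p1)) → ((p0 → p2) → (p3 → p1)))=F] refutes=True  ← countermodel

Result: [0, 0, 0, 1]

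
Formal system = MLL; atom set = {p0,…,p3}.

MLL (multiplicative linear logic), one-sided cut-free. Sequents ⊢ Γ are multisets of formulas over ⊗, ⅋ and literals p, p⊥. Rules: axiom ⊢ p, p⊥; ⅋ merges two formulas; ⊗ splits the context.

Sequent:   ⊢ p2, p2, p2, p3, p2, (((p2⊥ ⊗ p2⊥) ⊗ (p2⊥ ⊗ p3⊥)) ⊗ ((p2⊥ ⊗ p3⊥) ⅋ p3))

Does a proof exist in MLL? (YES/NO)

Derivation trace:
[⊗]  ⊢ p2, p2, p2, p3, p2, (((p2⊥ ⊗ p2⊥) ⊗ (p2⊥ ⊗ p3⊥)) ⊗ ((p2⊥ ⊗ p3⊥) ⅋ p3))
  [⊗]  ⊢ p2, p2, p2, p3, ((p2⊥ ⊗ p2⊥) ⊗ (p2⊥ ⊗ p3⊥))
    [⊗]  ⊢ p2, p2, (p2⊥ ⊗ p2⊥)
      [Ax]  ⊢ p2, p2⊥
      [Ax]  ⊢ p2, p2⊥
    [⊗]  ⊢ p2, p3, (p2⊥ ⊗ p3⊥)
      [Ax]  ⊢ p2, p2⊥
      [Ax]  ⊢ p3, p3⊥
  [⅋]  ⊢ p2, ((p2⊥ ⊗ p3⊥) ⅋ p3)
    [⊗]  ⊢ p2, p3, (p2⊥ ⊗ p3⊥)
      [Ax]  ⊢ p2, p2⊥
      [Ax]  ⊢ p3, p3⊥

Result: YES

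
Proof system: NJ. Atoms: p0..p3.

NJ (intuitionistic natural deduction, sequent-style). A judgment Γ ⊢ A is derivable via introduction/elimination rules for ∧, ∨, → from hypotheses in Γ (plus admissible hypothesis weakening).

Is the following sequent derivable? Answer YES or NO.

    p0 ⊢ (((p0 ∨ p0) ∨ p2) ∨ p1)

Derivation trace:
[∨I₁] p0 ⊢ (((p0 ∨ p0) ∨ p2) ∨ p1)
  [∨I₁] p0 ⊢ ((p0 ∨ p0) ∨ p2)
    [∨I₁] p0 ⊢ (p0 ∨ p0)
      [Ax] p0 ⊢ p0

Result: YES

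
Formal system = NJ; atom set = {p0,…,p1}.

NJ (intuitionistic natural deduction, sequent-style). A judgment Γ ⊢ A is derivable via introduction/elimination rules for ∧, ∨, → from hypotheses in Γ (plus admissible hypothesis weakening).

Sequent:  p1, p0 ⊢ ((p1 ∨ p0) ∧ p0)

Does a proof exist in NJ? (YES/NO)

Derivation (root first):
[∧I] p1, p0 ⊢ ((p1 ∨ p0) ∧ p0)
  [∨I₁] p1 ⊢ (p1 ∨ p0)
    [Ax] p1 ⊢ p1
  [Ax] p0 ⊢ p0

Result: YES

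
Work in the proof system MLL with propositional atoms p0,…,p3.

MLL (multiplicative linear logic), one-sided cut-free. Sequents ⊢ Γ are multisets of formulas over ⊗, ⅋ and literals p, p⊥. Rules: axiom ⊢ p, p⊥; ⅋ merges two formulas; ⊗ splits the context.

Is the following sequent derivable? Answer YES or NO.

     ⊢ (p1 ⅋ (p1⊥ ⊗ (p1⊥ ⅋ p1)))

Proof tree:
[⅋]  ⊢ (p1 ⅋ (p1⊥ ⊗ (p1⊥ ⅋ p1)))
  [⊗]  ⊢ p1, (p1⊥ ⊗ (p1⊥ ⅋ p1))
    [Ax]  ⊢ p1, p1⊥
    [⅋]  ⊢ (p1⊥ ⅋ p1)
      [Ax]  ⊢ p1, p1⊥

Result: YES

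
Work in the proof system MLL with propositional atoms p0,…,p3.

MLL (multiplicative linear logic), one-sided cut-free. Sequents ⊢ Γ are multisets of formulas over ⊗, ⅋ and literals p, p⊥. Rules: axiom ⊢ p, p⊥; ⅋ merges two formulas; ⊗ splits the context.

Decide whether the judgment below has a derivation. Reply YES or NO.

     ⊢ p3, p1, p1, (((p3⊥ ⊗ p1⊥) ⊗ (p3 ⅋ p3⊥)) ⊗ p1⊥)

Proof tree:
[⊗]  ⊢ p3, p1, p1, (((p3⊥ ⊗ p1⊥) ⊗ (p3 ⅋ p3⊥)) ⊗ p1⊥)
  [⊗]  ⊢ p3, p1, ((p3⊥ ⊗ p1⊥) ⊗ (p3 ⅋ p3⊥))
    [⊗]  ⊢ p3, p1, (p3⊥ ⊗ p1⊥)
      [Ax]  ⊢ p3, p3⊥
      [Ax]  ⊢ p1, p1⊥
    [⅋]  ⊢ (p3 ⅋ p3⊥)
      [Ax]  ⊢ p3, p3⊥
  [Ax]  ⊢ p1, p1⊥

Result: YES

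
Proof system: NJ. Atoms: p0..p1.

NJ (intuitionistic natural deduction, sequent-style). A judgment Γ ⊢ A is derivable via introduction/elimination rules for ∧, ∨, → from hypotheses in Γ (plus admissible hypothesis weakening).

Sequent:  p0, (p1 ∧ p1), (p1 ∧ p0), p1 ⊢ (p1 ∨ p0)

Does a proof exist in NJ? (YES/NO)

Derivation (root first):
[Wk] p0, (p1 ∧ p1), (p1 ∧ p0), p1 ⊢ (p1 ∨ p0)
  [Wk] p0, (p1 ∧ p1), (p1 ∧ p0) ⊢ (p1 ∨ p0)
    [∨I₂] p0, (p1 ∧ p1) ⊢ (p1 ∨ p0)
      [Wk] p0, (p1 ∧ p1) ⊢ p0
        [Ax] p0 ⊢ p0

Result: YES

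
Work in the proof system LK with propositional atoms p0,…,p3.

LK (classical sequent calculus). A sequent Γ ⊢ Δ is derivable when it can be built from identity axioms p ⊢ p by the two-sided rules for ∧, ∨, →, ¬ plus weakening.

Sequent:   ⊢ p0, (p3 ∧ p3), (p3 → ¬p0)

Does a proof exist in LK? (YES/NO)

Derivation (root first):
[→R]  ⊢ p0, (p3 ∧ p3), (p3 → ¬p0)
  [∧R] p3 ⊢ ¬p0, p0, (p3 ∧ p3)
    [WR]  ⊢ p0, ¬p0, p3
      [¬R]  ⊢ p0, ¬p0
        [Ax] p0 ⊢ p0
    [Ax] p3 ⊢ p3

Result: YES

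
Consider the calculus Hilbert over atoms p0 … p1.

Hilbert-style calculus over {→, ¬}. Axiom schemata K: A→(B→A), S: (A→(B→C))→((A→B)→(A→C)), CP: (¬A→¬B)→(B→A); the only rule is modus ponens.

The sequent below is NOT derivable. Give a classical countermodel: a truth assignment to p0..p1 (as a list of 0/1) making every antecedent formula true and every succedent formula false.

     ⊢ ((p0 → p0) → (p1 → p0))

Search for a countermodel by truth-table:
  v=00: Γ:[] Δ:[((p0 → p0) → (p1 → p0))=T] refutes=False
  v=01: Γ:[] Δ:[((p0 → p0) → (p1 → p0))=F] refutes=True  ← countermodel

Result: [0, 1]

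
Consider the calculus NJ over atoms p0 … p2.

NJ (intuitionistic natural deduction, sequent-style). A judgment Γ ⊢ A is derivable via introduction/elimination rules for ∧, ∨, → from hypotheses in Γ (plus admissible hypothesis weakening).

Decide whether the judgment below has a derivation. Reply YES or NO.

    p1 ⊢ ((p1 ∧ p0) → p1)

Proof tree:
[→I] p1 ⊢ ((p1 ∧ p0) → p1)
  [Wk] p1, (p1 ∧ p0) ⊢ p1
    [Ax] p1 ⊢ p1

Result: YES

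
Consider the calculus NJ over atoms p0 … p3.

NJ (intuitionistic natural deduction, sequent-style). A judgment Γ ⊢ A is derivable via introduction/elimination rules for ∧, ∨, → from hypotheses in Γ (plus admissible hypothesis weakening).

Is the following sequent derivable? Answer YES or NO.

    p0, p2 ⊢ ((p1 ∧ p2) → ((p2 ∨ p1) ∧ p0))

Derivation (root first):
[→I] p0, p2 ⊢ ((p1 ∧ p2) → ((p2 ∨ p1) ∧ p0))
  [∧I] p0, p2, (p1 ∧ p2) ⊢ ((p2 ∨ p1) ∧ p0)
    [∨I₁] p2, (p1 ∧ p2) ⊢ (p2 ∨ p1)
      [Wk] p2, (p1 ∧ p2) ⊢ p2
        [Ax] p2 ⊢ p2
    [Ax] p0 ⊢ p0

Result: YES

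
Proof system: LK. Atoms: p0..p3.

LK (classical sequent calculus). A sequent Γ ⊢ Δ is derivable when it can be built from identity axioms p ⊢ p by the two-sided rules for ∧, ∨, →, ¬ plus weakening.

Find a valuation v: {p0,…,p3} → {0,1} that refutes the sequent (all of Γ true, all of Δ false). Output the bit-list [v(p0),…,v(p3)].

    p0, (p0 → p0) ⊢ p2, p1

Enumerate valuations to refute Γ ⊢ Δ:
  v=0000: Γ:[p0=F, (p0 → p0)=T] Δ:[p2=F, p1=F] refutes=False
  v=0001: Γ:[p0=F, (p0 → p0)=T] Δ:[p2=F, p1=F] refutes=False
  v=0010: Γ:[p0=F, (p0 → p0)=T] Δ:[p2=T, p1=F] refutes=False
  v=0011: Γ:[p0=F, (p0 → p0)=T] Δ:[p2=T, p1=F] refutes=False
  v=0100: Γ:[p0=F, (p0 → p0)=T] Δ:[p2=F, p1=T] refutes=False
  v=0101: Γ:[p0=F, (p0 → p0)=T] Δ:[p2=F, p1=T] refutes=False
  v=0110: Γ:[p0=F, (p0 → p0)=T] Δ:[p2=T, p1=T] refutes=False
  v=0111: Γ:[p0=F, (p0 → p0)=T] Δ:[p2=T, p1=T] refutes=False
  v=1000: Γ:[p0=T, (p0 → p0)=T] Δ:[p2=F, p1=F] refutes=True  ← countermodel

Result: [1, 0, 0, 0]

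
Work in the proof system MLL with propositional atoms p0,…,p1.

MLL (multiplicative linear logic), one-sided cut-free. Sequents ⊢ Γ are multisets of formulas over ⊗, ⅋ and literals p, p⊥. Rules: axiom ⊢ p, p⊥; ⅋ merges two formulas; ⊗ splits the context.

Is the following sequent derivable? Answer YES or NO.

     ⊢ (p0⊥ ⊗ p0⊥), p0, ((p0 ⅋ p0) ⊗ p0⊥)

Derivation (root first):
[⊗]  ⊢ (p0⊥ ⊗ p0⊥), p0, ((p0 ⅋ p0) ⊗ p0⊥)
  [⅋]  ⊢ (p0⊥ ⊗ p0⊥), (p0 ⅋ p0)
    [⊗]  ⊢ p0, p0, (p0⊥ ⊗ p0⊥)
      [Ax]  ⊢ p0, p0⊥
      [Ax]  ⊢ p0, p0⊥
  [Ax]  ⊢ p0, p0⊥

Result: YES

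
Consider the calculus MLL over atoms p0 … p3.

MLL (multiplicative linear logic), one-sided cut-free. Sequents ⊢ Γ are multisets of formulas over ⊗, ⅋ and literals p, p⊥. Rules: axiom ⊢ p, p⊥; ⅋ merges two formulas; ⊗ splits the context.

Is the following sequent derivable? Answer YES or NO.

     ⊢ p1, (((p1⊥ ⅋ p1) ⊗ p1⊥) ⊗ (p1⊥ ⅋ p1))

Proof tree:
[⊗]  ⊢ p1, (((p1⊥ ⅋ p1) ⊗ p1⊥) ⊗ (p1⊥ ⅋ p1))
  [⊗]  ⊢ p1, ((p1⊥ ⅋ p1) ⊗ p1⊥)
    [⅋]  ⊢ (p1⊥ ⅋ p1)
      [Ax]  ⊢ p1, p1⊥
    [Ax]  ⊢ p1, p1⊥
  [⅋]  ⊢ (p1⊥ ⅋ p1)
    [Ax]  ⊢ p1, p1⊥

Result: YES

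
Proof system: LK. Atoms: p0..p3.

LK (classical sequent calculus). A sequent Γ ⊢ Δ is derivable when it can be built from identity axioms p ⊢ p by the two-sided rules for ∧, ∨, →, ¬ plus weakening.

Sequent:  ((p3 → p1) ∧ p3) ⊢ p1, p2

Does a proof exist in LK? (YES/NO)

Derivation (root first):
[∧L] ((p3 → p1) ∧ p3) ⊢ p1, p2
  [→L] p3, (p3 → p1) ⊢ p1, p2
    [Ax] p3 ⊢ p3
    [WR] p1 ⊢ p1, p2
      [Ax] p1 ⊢ p1

Result: YES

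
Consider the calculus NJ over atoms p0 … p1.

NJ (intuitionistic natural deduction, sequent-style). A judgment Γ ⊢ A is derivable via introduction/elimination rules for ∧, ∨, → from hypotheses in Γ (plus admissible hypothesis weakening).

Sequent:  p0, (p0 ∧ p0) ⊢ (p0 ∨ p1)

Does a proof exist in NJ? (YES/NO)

Derivation trace:
[∨I₁] p0, (p0 ∧ p0) ⊢ (p0 ∨ p1)
  [Wk] p0, (p0 ∧ p0) ⊢ p0
    [Ax] p0 ⊢ p0

Result: YES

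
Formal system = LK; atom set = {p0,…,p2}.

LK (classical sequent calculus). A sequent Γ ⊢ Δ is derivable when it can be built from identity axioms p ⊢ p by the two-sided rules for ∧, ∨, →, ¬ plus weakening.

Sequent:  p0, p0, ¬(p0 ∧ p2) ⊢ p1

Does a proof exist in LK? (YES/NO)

Search for a countermodel by truth-table:
  v=000: Γ:[p0=F, p0=F, ¬(p0 ∧ p2)=T] Δ:[p1=F] refutes=False
  v=001: Γ:[p0=F, p0=F, ¬(p0 ∧ p2)=T] Δ:[p1=F] refutes=False
  v=010: Γ:[p0=F, p0=F, ¬(p0 ∧ p2)=T] Δ:[p1=T] refutes=False
  v=011: Γ:[p0=F, p0=F, ¬(p0 ∧ p2)=T] Δ:[p1=T] refutes=False
  v=100: Γ:[p0=T, p0=T, ¬(p0 ∧ p2)=T] Δ:[p1=F] refutes=True  ← countermodel

Result: NO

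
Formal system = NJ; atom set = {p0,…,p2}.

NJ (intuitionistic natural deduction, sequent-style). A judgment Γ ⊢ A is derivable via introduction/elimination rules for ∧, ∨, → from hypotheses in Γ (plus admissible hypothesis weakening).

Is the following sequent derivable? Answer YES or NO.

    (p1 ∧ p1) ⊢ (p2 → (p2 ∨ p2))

Derivation (root first):
[Wk] (p1 ∧ p1) ⊢ (p2 → (p2 ∨ p2))
  [→I]  ⊢ (p2 → (p2 ∨ p2))
    [∨I₁] p2 ⊢ (p2 ∨ p2)
      [Ax] p2 ⊢ p2

Result: YES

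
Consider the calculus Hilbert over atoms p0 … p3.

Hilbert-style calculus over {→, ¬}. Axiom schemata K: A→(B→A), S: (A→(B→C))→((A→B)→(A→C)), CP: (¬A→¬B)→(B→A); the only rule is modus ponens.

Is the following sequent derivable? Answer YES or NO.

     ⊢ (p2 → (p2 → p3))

Search for a countermodel by truth-table:
  v=0000: Γ:[] Δ:[(p2 → (p2 → p3))=T] refutes=False
  v=0001: Γ:[] Δ:[(p2 → (p2 → p3))=T] refutes=False
  v=0010: Γ:[] Δ:[(p2 → (p2 → p3))=F] refutes=True  ← countermodel

Result: NO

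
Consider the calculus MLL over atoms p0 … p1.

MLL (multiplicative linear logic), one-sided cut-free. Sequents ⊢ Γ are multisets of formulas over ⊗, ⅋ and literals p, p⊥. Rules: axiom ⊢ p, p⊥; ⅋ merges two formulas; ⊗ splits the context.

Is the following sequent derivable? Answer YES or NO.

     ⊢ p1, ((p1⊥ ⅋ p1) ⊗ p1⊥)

Derivation (root first):
[⊗]  ⊢ p1, ((p1⊥ ⅋ p1) ⊗ p1⊥)
  [⅋]  ⊢ (p1⊥ ⅋ p1)
    [Ax]  ⊢ p1, p1⊥
  [Ax]  ⊢ p1, p1⊥

Result: YES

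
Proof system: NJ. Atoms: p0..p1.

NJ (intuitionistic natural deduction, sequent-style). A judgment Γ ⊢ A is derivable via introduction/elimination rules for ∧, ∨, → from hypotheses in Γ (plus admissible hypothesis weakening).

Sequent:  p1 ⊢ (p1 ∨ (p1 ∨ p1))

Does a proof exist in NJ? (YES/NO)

Proof tree:
[∨I₂] p1 ⊢ (p1 ∨ (p1 ∨ p1))
  [∨I₂] p1 ⊢ (p1 ∨ p1)
    [Ax] p1 ⊢ p1

Result: YES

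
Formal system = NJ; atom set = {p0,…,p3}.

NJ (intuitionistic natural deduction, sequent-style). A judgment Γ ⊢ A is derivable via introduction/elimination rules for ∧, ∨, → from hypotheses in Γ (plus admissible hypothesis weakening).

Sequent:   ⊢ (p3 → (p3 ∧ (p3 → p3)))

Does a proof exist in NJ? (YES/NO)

Proof tree:
[→I]  ⊢ (p3 → (p3 ∧ (p3 → p3)))
  [∧I] p3 ⊢ (p3 ∧ (p3 → p3))
    [Ax] p3 ⊢ p3
    [→I]  ⊢ (p3 → p3)
      [Ax] p3 ⊢ p3

Result: YES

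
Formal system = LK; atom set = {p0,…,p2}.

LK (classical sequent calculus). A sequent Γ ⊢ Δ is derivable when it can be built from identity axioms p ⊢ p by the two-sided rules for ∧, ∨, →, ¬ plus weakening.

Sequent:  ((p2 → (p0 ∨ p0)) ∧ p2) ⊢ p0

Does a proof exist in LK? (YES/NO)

Derivation (root first):
[∧L] ((p2 → (p0 ∨ p0)) ∧ p2) ⊢ p0
  [→L] p2, (p2 → (p0 ∨ p0)) ⊢ p0
    [Ax] p2 ⊢ p2
    [∨L] (p0 ∨ p0) ⊢ p0
      [Ax] p0 ⊢ p0
      [Ax] p0 ⊢ p0

Result: YES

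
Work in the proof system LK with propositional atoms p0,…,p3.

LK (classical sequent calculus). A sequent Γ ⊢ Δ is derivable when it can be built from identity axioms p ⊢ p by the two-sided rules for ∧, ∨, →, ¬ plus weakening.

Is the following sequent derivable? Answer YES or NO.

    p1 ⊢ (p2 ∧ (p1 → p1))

Search for a countermodel by truth-table:
  v=0000: Γ:[p1=F] Δ:[(p2 ∧ (p1 → p1))=F] refutes=False
  v=0001: Γ:[p1=F] Δ:[(p2 ∧ (p1 → p1))=F] refutes=False
  v=0010: Γ:[p1=F] Δ:[(p2 ∧ (p1 → p1))=T] refutes=False
  v=0011: Γ:[p1=F] Δ:[(p2 ∧ (p1 → p1))=T] refutes=False
  v=0100: Γ:[p1=T] Δ:[(p2 ∧ (p1 → p1))=F] refutes=True  ← countermodel

Result: NO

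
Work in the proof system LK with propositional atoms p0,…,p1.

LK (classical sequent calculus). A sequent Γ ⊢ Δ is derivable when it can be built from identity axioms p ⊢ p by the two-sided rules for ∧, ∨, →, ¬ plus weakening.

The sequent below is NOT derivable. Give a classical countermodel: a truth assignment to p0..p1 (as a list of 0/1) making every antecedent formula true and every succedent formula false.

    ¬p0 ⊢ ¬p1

Enumerate valuations to refute Γ ⊢ Δ:
  v=00: Γ:[¬p0=T] Δ:[¬p1=T] refutes=False
  v=01: Γ:[¬p0=T] Δ:[¬p1=F] refutes=True  ← countermodel

Result: [0, 1]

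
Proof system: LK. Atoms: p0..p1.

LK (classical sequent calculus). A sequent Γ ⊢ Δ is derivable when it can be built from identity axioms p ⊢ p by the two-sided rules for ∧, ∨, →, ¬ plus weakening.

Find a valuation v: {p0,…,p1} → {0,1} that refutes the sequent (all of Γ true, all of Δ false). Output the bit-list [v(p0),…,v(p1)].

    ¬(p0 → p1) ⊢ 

Enumerate valuations to refute Γ ⊢ Δ:
  v=00: Γ:[¬(p0 → p1)=F] Δ:[] refutes=False
  v=01: Γ:[¬(p0 → p1)=F] Δ:[] refutes=False
  v=10: Γ:[¬(p0 → p1)=T] Δ:[] refutes=True  ← countermodel

Result: [1, 0]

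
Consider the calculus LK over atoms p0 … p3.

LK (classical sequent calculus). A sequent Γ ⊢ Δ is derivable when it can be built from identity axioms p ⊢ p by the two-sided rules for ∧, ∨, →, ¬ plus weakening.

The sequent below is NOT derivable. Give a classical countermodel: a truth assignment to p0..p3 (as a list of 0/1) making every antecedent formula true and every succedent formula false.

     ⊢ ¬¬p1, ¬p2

Truth-table refutation:
  v=0000: Γ:[] Δ:[¬¬p1=F, ¬p2=T] refutes=False
  v=0001: Γ:[] Δ:[¬¬p1=F, ¬p2=T] refutes=False
  v=0010: Γ:[] Δ:[¬¬p1=F, ¬p2=F] refutes=True  ← countermodel

Result: [0, 0, 1, 0]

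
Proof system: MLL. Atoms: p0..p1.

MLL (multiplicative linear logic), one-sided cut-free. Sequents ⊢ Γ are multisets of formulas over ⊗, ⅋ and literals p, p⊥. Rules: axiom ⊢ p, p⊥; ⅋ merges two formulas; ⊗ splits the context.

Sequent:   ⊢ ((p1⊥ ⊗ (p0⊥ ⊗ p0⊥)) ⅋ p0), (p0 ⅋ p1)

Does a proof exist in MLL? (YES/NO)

Proof tree:
[⅋]  ⊢ ((p1⊥ ⊗ (p0⊥ ⊗ p0⊥)) ⅋ p0), (p0 ⅋ p1)
  [⅋]  ⊢ p1, p0, ((p1⊥ ⊗ (p0⊥ ⊗ p0⊥)) ⅋ p0)
    [⊗]  ⊢ p1, p0, p0, (p1⊥ ⊗ (p0⊥ ⊗ p0⊥))
      [Ax]  ⊢ p1, p1⊥
      [⊗]  ⊢ p0, p0, (p0⊥ ⊗ p0⊥)
        [Ax]  ⊢ p0, p0⊥
        [Ax]  ⊢ p0, p0⊥

Result: YES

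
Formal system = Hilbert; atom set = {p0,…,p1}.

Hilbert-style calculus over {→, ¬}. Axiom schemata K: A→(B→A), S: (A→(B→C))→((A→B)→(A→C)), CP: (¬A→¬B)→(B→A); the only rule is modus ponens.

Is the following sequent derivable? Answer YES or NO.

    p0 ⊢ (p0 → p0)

Proof tree:
[MP] p0 ⊢ (p0 → p0)
  [K]  ⊢ (p0 → (p0 → p0))
  [MP] p0 ⊢ p0
    [MP] p0 ⊢ (p0 → p0)
      [K]  ⊢ (p0 → (p0 → p0))
      [Hyp] p0 ⊢ p0
    [Hyp] p0 ⊢ p0

Result: YES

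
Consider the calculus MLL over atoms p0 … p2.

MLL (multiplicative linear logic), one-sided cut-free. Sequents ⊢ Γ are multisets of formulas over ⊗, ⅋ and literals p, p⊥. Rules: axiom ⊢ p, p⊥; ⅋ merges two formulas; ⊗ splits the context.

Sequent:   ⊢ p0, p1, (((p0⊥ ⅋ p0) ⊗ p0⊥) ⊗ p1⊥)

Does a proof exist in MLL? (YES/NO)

Proof tree:
[⊗]  ⊢ p0, p1, (((p0⊥ ⅋ p0) ⊗ p0⊥) ⊗ p1⊥)
  [⊗]  ⊢ p0, ((p0⊥ ⅋ p0) ⊗ p0⊥)
    [⅋]  ⊢ (p0⊥ ⅋ p0)
      [Ax]  ⊢ p0, p0⊥
    [Ax]  ⊢ p0, p0⊥
  [Ax]  ⊢ p1, p1⊥

Result: YES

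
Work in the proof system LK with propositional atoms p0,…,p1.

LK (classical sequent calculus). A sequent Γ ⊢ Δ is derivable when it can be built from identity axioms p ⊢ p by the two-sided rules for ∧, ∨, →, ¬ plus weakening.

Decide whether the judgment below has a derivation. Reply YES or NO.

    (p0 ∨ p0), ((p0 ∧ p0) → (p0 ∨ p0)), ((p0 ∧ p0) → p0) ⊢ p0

Proof tree:
[→L] (p0 ∨ p0), ((p0 ∧ p0) → (p0 ∨ p0)), ((p0 ∧ p0) → p0) ⊢ p0
  [→L] (p0 ∨ p0), ((p0 ∧ p0) → (p0 ∨ p0)) ⊢ (p0 ∧ p0)
    [∨L] (p0 ∨ p0) ⊢ (p0 ∧ p0)
      [∧R] p0 ⊢ (p0 ∧ p0)
        [Ax] p0 ⊢ p0
        [Ax] p0 ⊢ p0
      [∧R] p0 ⊢ (p0 ∧ p0)
        [Ax] p0 ⊢ p0
        [Ax] p0 ⊢ p0
    [∨L] (p0 ∨ p0) ⊢ (p0 ∧ p0)
      [∧R] p0 ⊢ (p0 ∧ p0)
        [Ax] p0 ⊢ p0
        [Ax] p0 ⊢ p0
      [∧R] p0 ⊢ (p0 ∧ p0)
        [Ax] p0 ⊢ p0
        [Ax] p0 ⊢ p0
  [Ax] p0 ⊢ p0

Result: YES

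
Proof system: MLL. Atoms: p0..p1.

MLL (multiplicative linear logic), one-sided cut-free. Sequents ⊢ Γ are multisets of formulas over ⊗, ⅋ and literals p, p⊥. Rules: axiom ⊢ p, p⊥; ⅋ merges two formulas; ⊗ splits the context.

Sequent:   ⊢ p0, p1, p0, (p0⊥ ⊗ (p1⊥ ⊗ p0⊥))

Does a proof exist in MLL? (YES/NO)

Proof tree:
[⊗]  ⊢ p0, p1, p0, (p0⊥ ⊗ (p1⊥ ⊗ p0⊥))
  [Ax]  ⊢ p0, p0⊥
  [⊗]  ⊢ p1, p0, (p1⊥ ⊗ p0⊥)
    [Ax]  ⊢ p1, p1⊥
    [Ax]  ⊢ p0, p0⊥

Result: YES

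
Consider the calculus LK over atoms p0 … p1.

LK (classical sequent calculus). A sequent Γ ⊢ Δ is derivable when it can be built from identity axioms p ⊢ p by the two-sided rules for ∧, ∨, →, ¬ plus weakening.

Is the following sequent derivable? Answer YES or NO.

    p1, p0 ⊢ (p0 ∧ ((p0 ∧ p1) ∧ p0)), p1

Derivation trace:
[WR] p1, p0 ⊢ (p0 ∧ ((p0 ∧ p1) ∧ p0)), p1
  [∧R] p1, p0 ⊢ (p0 ∧ ((p0 ∧ p1) ∧ p0))
    [Ax] p0 ⊢ p0
    [∧R] p1, p0 ⊢ ((p0 ∧ p1) ∧ p0)
      [∧R] p1, p0 ⊢ (p0 ∧ p1)
        [Ax] p0 ⊢ p0
        [Ax] p1 ⊢ p1
      [Ax] p0 ⊢ p0

Result: YES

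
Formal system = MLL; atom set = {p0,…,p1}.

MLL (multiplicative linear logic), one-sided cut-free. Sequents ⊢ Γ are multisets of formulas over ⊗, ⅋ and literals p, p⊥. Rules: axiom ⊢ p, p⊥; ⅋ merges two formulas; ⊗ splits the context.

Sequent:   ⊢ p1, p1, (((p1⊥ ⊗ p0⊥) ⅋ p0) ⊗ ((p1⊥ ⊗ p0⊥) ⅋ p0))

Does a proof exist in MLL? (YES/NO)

Derivation (root first):
[⊗]  ⊢ p1, p1, (((p1⊥ ⊗ p0⊥) ⅋ p0) ⊗ ((p1⊥ ⊗ p0⊥) ⅋ p0))
  [⅋]  ⊢ p1, ((p1⊥ ⊗ p0⊥) ⅋ p0)
    [⊗]  ⊢ p1, p0, (p1⊥ ⊗ p0⊥)
      [Ax]  ⊢ p1, p1⊥
      [Ax]  ⊢ p0, p0⊥
  [⅋]  ⊢ p1, ((p1⊥ ⊗ p0⊥) ⅋ p0)
    [⊗]  ⊢ p1, p0, (p1⊥ ⊗ p0⊥)
      [Ax]  ⊢ p1, p1⊥
      [Ax]  ⊢ p0, p0⊥

Result: YES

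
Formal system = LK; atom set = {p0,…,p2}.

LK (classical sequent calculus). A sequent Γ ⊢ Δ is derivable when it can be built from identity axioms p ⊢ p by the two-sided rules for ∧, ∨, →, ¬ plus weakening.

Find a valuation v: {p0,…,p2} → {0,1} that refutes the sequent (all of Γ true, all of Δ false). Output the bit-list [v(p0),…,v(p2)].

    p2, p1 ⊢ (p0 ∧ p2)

Enumerate valuations to refute Γ ⊢ Δ:
  v=000: Γ:[p2=F, p1=F] Δ:[(p0 ∧ p2)=F] refutes=False
  v=001: Γ:[p2=T, p1=F] Δ:[(p0 ∧ p2)=F] refutes=False
  v=010: Γ:[p2=F, p1=T] Δ:[(p0 ∧ p2)=F] refutes=False
  v=011: Γ:[p2=T, p1=T] Δ:[(p0 ∧ p2)=F] refutes=True  ← countermodel

Result: [0, 1, 1]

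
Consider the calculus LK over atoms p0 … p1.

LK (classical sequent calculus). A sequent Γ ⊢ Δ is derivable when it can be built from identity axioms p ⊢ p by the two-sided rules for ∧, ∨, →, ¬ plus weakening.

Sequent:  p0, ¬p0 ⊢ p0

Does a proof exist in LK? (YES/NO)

Derivation (root first):
[WR] p0, ¬p0 ⊢ p0
  [¬L] p0, ¬p0 ⊢ 
    [Ax] p0 ⊢ p0

Result: YES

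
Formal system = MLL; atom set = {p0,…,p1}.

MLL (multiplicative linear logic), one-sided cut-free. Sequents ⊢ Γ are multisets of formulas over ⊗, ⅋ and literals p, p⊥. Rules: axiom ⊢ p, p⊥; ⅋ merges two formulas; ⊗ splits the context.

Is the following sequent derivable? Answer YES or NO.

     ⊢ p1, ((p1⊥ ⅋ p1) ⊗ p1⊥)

Derivation (root first):
[⊗]  ⊢ p1, ((p1⊥ ⅋ p1) ⊗ p1⊥)
  [⅋]  ⊢ (p1⊥ ⅋ p1)
    [Ax]  ⊢ p1, p1⊥
  [Ax]  ⊢ p1, p1⊥

Result: YES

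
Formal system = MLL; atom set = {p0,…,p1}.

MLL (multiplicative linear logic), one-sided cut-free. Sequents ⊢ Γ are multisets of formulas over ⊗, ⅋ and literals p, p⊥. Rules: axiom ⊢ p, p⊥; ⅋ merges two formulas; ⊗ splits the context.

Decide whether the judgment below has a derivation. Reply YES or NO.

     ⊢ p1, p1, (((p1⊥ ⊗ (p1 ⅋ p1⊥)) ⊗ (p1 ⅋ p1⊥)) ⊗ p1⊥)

Derivation (root first):
[⊗]  ⊢ p1, p1, (((p1⊥ ⊗ (p1 ⅋ p1⊥)) ⊗ (p1 ⅋ p1⊥)) ⊗ p1⊥)
  [⊗]  ⊢ p1, ((p1⊥ ⊗ (p1 ⅋ p1⊥)) ⊗ (p1 ⅋ p1⊥))
    [⊗]  ⊢ p1, (p1⊥ ⊗ (p1 ⅋ p1⊥))
      [Ax]  ⊢ p1, p1⊥
      [⅋]  ⊢ (p1 ⅋ p1⊥)
        [Ax]  ⊢ p1, p1⊥
    [⅋]  ⊢ (p1 ⅋ p1⊥)
      [Ax]  ⊢ p1, p1⊥
  [Ax]  ⊢ p1, p1⊥

Result: YES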